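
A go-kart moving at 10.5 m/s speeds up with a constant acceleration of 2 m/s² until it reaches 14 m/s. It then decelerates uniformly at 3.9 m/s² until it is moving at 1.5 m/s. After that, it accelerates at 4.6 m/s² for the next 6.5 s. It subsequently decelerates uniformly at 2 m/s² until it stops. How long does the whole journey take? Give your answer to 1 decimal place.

27.2 s

Phase 1 (accelerating): v₀ = 10.5 m/s, a = 2 m/s².
v = v₀ + at → t = (14 − 10.5) / 2 = 1.75 s
v² = v₀² + 2aΔx → Δx = (14² − 10.5²)/(2·2) = 21.4 m

Phase 2 (decelerating): v₀ = 14.0 m/s, a = -3.9 m/s².
v = v₀ + at → t = (1.5 − 14.0) / -3.9 = 3.21 s
v² = v₀² + 2aΔx → Δx = (1.5² − 14.0²)/(2·-3.9) = 24.8 m

Phase 3 (accelerating): v₀ = 1.50 m/s, a = 4.6 m/s².
v = v₀ + at = 1.50 + (4.6)(6.5) = 31.4 m/s
Δx = v₀t + ½at² = 1.50·6.5 + 0.5·4.6·6.5² = 107 m

Phase 4 (decelerating): v₀ = 31.4 m/s, a = -2 m/s².
v = v₀ + at → t = (0 − 31.4) / -2 = 15.7 s
v² = v₀² + 2aΔx → Δx = (0² − 31.4²)/(2·-2) = 246 m
Total time = 1.75 + 3.21 + 6.50 + 15.7 = 27.2 s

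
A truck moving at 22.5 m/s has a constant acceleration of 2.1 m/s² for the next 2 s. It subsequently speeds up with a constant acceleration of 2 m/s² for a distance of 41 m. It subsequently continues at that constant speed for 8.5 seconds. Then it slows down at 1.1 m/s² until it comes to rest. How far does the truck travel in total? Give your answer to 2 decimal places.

740.49 m

Phase 1 (accelerating): v₀ = 22.5 m/s, a = 2.1 m/s².
v = v₀ + at = 22.5 + (2.1)(2) = 26.7 m/s
Δx = v₀t + ½at² = 22.5·2 + 0.5·2.1·2² = 49.2 m

Phase 2 (accelerating): v₀ = 26.7 m/s, a = 2 m/s².
v² = v₀² + 2aΔx = 26.7² + 2·2·41 = 877 → v = 29.6 m/s
t = (v − v₀)/a = (29.6 − 26.7)/2 = 1.46 s

Phase 3 (constant speed): v₀ = 29.6 m/s, a = 0 m/s².
v = v₀ + at = 29.6 + (0)(8.5) = 29.6 m/s
Δx = v₀t + ½at² = 29.6·8.5 + 0.5·0·8.5² = 252 m

Phase 4 (decelerating): v₀ = 29.6 m/s, a = -1.1 m/s².
v = v₀ + at → t = (0 − 29.6) / -1.1 = 26.9 s
v² = v₀² + 2aΔx → Δx = (0² − 29.6²)/(2·-1.1) = 399 m
Total distance = 49.2 + 41.0 + 252 + 399 = 740 m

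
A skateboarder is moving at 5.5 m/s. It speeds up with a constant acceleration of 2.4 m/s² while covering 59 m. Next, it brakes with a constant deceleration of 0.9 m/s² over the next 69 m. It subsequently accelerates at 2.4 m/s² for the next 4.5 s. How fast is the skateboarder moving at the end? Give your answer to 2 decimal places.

Phase 1 (accelerating): v₀ = 5.50 m/s, a = 2.4 m/s².
v² = v₀² + 2aΔx = 5.50² + 2·2.4·59 = 313 → v = 17.7 m/s
t = (v − v₀)/a = (17.7 − 5.50)/2.4 = 5.09 s

Phase 2 (decelerating): v₀ = 17.7 m/s, a = -0.9 m/s².
v² = v₀² + 2aΔx = 17.7² + 2·-0.9·69 = 189 → v = 13.8 m/s
t = (v − v₀)/a = (13.8 − 17.7)/-0.9 = 4.39 s

Phase 3 (accelerating): v₀ = 13.8 m/s, a = 2.4 m/s².
v = v₀ + at = 13.8 + (2.4)(4.5) = 24.6 m/s
Δx = v₀t + ½at² = 13.8·4.5 + 0.5·2.4·4.5² = 86.2 m
Final speed = 24.6 m/s

24.56 m/s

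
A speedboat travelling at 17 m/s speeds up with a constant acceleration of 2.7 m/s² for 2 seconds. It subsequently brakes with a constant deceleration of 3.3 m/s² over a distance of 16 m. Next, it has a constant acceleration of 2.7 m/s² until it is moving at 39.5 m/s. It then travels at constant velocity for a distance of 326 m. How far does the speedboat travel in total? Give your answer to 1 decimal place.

Phase 1 (accelerating): v₀ = 17.0 m/s, a = 2.7 m/s².
v = v₀ + at = 17.0 + (2.7)(2) = 22.4 m/s
Δx = v₀t + ½at² = 17.0·2 + 0.5·2.7·2² = 39.4 m

Phase 2 (decelerating): v₀ = 22.4 m/s, a = -3.3 m/s².
v² = v₀² + 2aΔx = 22.4² + 2·-3.3·16 = 396 → v = 19.9 m/s
t = (v − v₀)/a = (19.9 − 22.4)/-3.3 = 0.756 s

Phase 3 (accelerating): v₀ = 19.9 m/s, a = 2.7 m/s².
v = v₀ + at → t = (39.5 − 19.9) / 2.7 = 7.26 s
v² = v₀² + 2aΔx → Δx = (39.5² − 19.9²)/(2·2.7) = 216 m

Phase 4 (constant speed): v₀ = 39.5 m/s, a = 0 m/s².
Constant speed: t = d/v = 326/39.5 = 8.25 s
Total distance = 39.4 + 16.0 + 216 + 326 = 597 m

597.0 m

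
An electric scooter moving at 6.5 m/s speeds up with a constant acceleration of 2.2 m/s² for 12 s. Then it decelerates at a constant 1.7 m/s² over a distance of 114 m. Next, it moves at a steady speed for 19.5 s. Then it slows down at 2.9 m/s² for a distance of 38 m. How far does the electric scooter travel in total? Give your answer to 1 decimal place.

Phase 1 (accelerating): v₀ = 6.50 m/s, a = 2.2 m/s².
v = v₀ + at = 6.50 + (2.2)(12) = 32.9 m/s
Δx = v₀t + ½at² = 6.50·12 + 0.5·2.2·12² = 236 m

Phase 2 (decelerating): v₀ = 32.9 m/s, a = -1.7 m/s².
v² = v₀² + 2aΔx = 32.9² + 2·-1.7·114 = 695 → v = 26.4 m/s
t = (v − v₀)/a = (26.4 − 32.9)/-1.7 = 3.85 s

Phase 3 (constant speed): v₀ = 26.4 m/s, a = 0 m/s².
v = v₀ + at = 26.4 + (0)(19.5) = 26.4 m/s
Δx = v₀t + ½at² = 26.4·19.5 + 0.5·0·19.5² = 514 m

Phase 4 (decelerating): v₀ = 26.4 m/s, a = -2.9 m/s².
v² = v₀² + 2aΔx = 26.4² + 2·-2.9·38 = 474 → v = 21.8 m/s
t = (v − v₀)/a = (21.8 − 26.4)/-2.9 = 1.58 s
Total distance = 236 + 114 + 514 + 38.0 = 902 m

902.4 m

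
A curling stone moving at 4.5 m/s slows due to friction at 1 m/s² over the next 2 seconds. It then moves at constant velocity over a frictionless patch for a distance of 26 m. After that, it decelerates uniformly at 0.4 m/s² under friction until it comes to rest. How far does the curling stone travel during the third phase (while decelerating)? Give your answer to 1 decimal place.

Phase 1 (decelerating): v₀ = 4.50 m/s, a = -1 m/s².
v = v₀ + at = 4.50 + (-1)(2) = 2.50 m/s
Δx = v₀t + ½at² = 4.50·2 + 0.5·-1·2² = 7.00 m

Phase 2 (constant speed): v₀ = 2.50 m/s, a = 0 m/s².
Constant speed: t = d/v = 26/2.50 = 10.4 s

Phase 3 (decelerating): v₀ = 2.50 m/s, a = -0.4 m/s².
v = v₀ + at → t = (0 − 2.50) / -0.4 = 6.25 s
v² = v₀² + 2aΔx → Δx = (0² − 2.50²)/(2·-0.4) = 7.81 m
Distance in phase 3 = 7.81 m

7.8 m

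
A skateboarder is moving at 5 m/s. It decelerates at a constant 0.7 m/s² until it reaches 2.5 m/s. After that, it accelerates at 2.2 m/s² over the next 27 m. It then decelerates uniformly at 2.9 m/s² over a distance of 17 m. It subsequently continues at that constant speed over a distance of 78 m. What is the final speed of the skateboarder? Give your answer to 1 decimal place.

Phase 1 (decelerating): v₀ = 5.00 m/s, a = -0.7 m/s².
v = v₀ + at → t = (2.5 − 5.00) / -0.7 = 3.57 s
v² = v₀² + 2aΔx → Δx = (2.5² − 5.00²)/(2·-0.7) = 13.4 m

Phase 2 (accelerating): v₀ = 2.50 m/s, a = 2.2 m/s².
v² = v₀² + 2aΔx = 2.50² + 2·2.2·27 = 125 → v = 11.2 m/s
t = (v − v₀)/a = (11.2 − 2.50)/2.2 = 3.95 s

Phase 3 (decelerating): v₀ = 11.2 m/s, a = -2.9 m/s².
v² = v₀² + 2aΔx = 11.2² + 2·-2.9·17 = 26.5 → v = 5.14 m/s
t = (v − v₀)/a = (5.14 − 11.2)/-2.9 = 2.08 s

Phase 4 (constant speed): v₀ = 5.14 m/s, a = 0 m/s².
Constant speed: t = d/v = 78/5.14 = 15.2 s
Final speed = 5.14 m/s

5.1 m/s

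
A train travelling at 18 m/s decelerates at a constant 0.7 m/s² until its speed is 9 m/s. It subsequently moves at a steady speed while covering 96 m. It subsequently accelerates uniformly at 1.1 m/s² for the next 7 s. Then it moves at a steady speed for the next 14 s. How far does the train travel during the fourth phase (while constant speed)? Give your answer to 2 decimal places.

233.80 m

Phase 1 (decelerating): v₀ = 18.0 m/s, a = -0.7 m/s².
v = v₀ + at → t = (9 − 18.0) / -0.7 = 12.9 s
v² = v₀² + 2aΔx → Δx = (9² − 18.0²)/(2·-0.7) = 174 m

Phase 2 (constant speed): v₀ = 9.00 m/s, a = 0 m/s².
Constant speed: t = d/v = 96/9.00 = 10.7 s

Phase 3 (accelerating): v₀ = 9.00 m/s, a = 1.1 m/s².
v = v₀ + at = 9.00 + (1.1)(7) = 16.7 m/s
Δx = v₀t + ½at² = 9.00·7 + 0.5·1.1·7² = 90.0 m

Phase 4 (constant speed): v₀ = 16.7 m/s, a = 0 m/s².
v = v₀ + at = 16.7 + (0)(14) = 16.7 m/s
Δx = v₀t + ½at² = 16.7·14 + 0.5·0·14² = 234 m
Distance in phase 4 = 234 m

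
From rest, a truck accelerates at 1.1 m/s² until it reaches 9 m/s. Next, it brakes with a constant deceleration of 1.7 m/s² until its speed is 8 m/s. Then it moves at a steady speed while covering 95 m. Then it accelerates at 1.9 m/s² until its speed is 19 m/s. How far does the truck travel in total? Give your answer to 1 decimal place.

215.0 m

Phase 1 (accelerating): v₀ = 0 m/s, a = 1.1 m/s².
v = v₀ + at → t = (9 − 0) / 1.1 = 8.18 s
v² = v₀² + 2aΔx → Δx = (9² − 0²)/(2·1.1) = 36.8 m

Phase 2 (decelerating): v₀ = 9.00 m/s, a = -1.7 m/s².
v = v₀ + at → t = (8 − 9.00) / -1.7 = 0.588 s
v² = v₀² + 2aΔx → Δx = (8² − 9.00²)/(2·-1.7) = 5.00 m

Phase 3 (constant speed): v₀ = 8.00 m/s, a = 0 m/s².
Constant speed: t = d/v = 95/8.00 = 11.9 s

Phase 4 (accelerating): v₀ = 8.00 m/s, a = 1.9 m/s².
v = v₀ + at → t = (19 − 8.00) / 1.9 = 5.79 s
v² = v₀² + 2aΔx → Δx = (19² − 8.00²)/(2·1.9) = 78.2 m
Total distance = 36.8 + 5.00 + 95.0 + 78.2 = 215 m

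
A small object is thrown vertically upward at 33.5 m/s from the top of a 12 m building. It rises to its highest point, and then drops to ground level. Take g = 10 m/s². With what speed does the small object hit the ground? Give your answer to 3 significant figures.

36.9 m/s

Phase 1 (rising): v₀ = 33.5 m/s, a = -10 m/s².
v = v₀ + at → t = (0 − 33.5) / -10 = 3.35 s
v² = v₀² + 2aΔx → Δx = (0² − 33.5²)/(2·-10) = 56.1 m

Phase 2 (falling): v₀ = 0 m/s, a = -10 m/s².
Falls 68.1 m from rest: t = √(2·68.1/10) = 3.69 s; v = g·t = 36.9 m/s.
Final speed = 36.9 m/s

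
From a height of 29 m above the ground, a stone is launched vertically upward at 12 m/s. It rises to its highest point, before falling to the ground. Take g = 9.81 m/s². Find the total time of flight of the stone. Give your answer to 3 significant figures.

3.95 s

Phase 1 (rising): v₀ = 12.0 m/s, a = -9.81 m/s².
v = v₀ + at → t = (0 − 12.0) / -9.81 = 1.22 s
v² = v₀² + 2aΔx → Δx = (0² − 12.0²)/(2·-9.81) = 7.34 m

Phase 2 (falling): v₀ = 0 m/s, a = -9.81 m/s².
Falls 36.3 m from rest: t = √(2·36.3/9.81) = 2.72 s; v = g·t = 26.7 m/s.
Total time = 1.22 + 2.72 = 3.95 s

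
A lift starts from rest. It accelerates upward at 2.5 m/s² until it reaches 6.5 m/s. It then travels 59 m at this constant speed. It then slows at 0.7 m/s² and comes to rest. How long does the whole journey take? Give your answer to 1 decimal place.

21.0 s

Phase 1 (accelerating): v₀ = 0 m/s, a = 2.5 m/s².
v = v₀ + at → t = (6.5 − 0) / 2.5 = 2.60 s
v² = v₀² + 2aΔx → Δx = (6.5² − 0²)/(2·2.5) = 8.45 m

Phase 2 (constant speed): v₀ = 6.50 m/s, a = 0 m/s².
Constant speed: t = d/v = 59/6.50 = 9.08 s

Phase 3 (decelerating): v₀ = 6.50 m/s, a = -0.7 m/s².
v = v₀ + at → t = (0 − 6.50) / -0.7 = 9.29 s
v² = v₀² + 2aΔx → Δx = (0² − 6.50²)/(2·-0.7) = 30.2 m
Total time = 2.60 + 9.08 + 9.29 = 21.0 s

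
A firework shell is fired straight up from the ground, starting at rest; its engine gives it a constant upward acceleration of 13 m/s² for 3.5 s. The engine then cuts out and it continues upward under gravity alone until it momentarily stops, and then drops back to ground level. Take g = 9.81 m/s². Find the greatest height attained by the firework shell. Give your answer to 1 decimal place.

185.1 m

Phase 1 (powered ascent): v₀ = 0 m/s, a = 13 m/s².
v = v₀ + at = 0 + (13)(3.5) = 45.5 m/s
Δx = v₀t + ½at² = 0·3.5 + 0.5·13·3.5² = 79.6 m

Phase 2 (coasting upward): v₀ = 45.5 m/s, a = -9.81 m/s².
v = v₀ + at → t = (0 − 45.5) / -9.81 = 4.64 s
v² = v₀² + 2aΔx → Δx = (0² − 45.5²)/(2·-9.81) = 106 m
Maximum height = 79.6 + 106 = 185 m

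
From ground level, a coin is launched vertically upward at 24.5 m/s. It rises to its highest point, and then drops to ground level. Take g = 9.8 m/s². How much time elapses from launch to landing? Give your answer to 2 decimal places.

5.00 s

Phase 1 (rising): v₀ = 24.5 m/s, a = -9.8 m/s².
v = v₀ + at → t = (0 − 24.5) / -9.8 = 2.50 s
v² = v₀² + 2aΔx → Δx = (0² − 24.5²)/(2·-9.8) = 30.6 m

Phase 2 (falling): v₀ = 0 m/s, a = -9.8 m/s².
Falls 30.6 m from rest: t = √(2·30.6/9.8) = 2.50 s; v = g·t = 24.5 m/s.
Total time = 2.50 + 2.50 = 5.00 s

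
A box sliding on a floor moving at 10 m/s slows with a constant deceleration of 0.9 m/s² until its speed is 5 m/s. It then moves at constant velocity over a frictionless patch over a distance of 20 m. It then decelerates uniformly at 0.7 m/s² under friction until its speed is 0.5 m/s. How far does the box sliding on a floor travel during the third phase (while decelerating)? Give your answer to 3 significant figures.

Phase 1 (decelerating): v₀ = 10.0 m/s, a = -0.9 m/s².
v = v₀ + at → t = (5 − 10.0) / -0.9 = 5.56 s
v² = v₀² + 2aΔx → Δx = (5² − 10.0²)/(2·-0.9) = 41.7 m

Phase 2 (constant speed): v₀ = 5.00 m/s, a = 0 m/s².
Constant speed: t = d/v = 20/5.00 = 4.00 s

Phase 3 (decelerating): v₀ = 5.00 m/s, a = -0.7 m/s².
v = v₀ + at → t = (0.5 − 5.00) / -0.7 = 6.43 s
v² = v₀² + 2aΔx → Δx = (0.5² − 5.00²)/(2·-0.7) = 17.7 m
Distance in phase 3 = 17.7 m

17.7 m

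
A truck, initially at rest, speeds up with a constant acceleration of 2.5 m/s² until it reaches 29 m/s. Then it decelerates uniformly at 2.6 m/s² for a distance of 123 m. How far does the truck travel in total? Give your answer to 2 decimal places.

291.20 m

Phase 1 (accelerating): v₀ = 0 m/s, a = 2.5 m/s².
v = v₀ + at → t = (29 − 0) / 2.5 = 11.6 s
v² = v₀² + 2aΔx → Δx = (29² − 0²)/(2·2.5) = 168 m

Phase 2 (decelerating): v₀ = 29.0 m/s, a = -2.6 m/s².
v² = v₀² + 2aΔx = 29.0² + 2·-2.6·123 = 201 → v = 14.2 m/s
t = (v − v₀)/a = (14.2 − 29.0)/-2.6 = 5.70 s
Total distance = 168 + 123 = 291 m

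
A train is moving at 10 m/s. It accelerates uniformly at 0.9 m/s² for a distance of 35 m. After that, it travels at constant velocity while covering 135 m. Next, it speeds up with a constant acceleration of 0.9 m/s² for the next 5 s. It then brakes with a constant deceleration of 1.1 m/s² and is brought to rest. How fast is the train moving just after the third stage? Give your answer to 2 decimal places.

Phase 1 (accelerating): v₀ = 10.0 m/s, a = 0.9 m/s².
v² = v₀² + 2aΔx = 10.0² + 2·0.9·35 = 163 → v = 12.8 m/s
t = (v − v₀)/a = (12.8 − 10.0)/0.9 = 3.07 s

Phase 2 (constant speed): v₀ = 12.8 m/s, a = 0 m/s².
Constant speed: t = d/v = 135/12.8 = 10.6 s

Phase 3 (accelerating): v₀ = 12.8 m/s, a = 0.9 m/s².
v = v₀ + at = 12.8 + (0.9)(5) = 17.3 m/s
Δx = v₀t + ½at² = 12.8·5 + 0.5·0.9·5² = 75.1 m
Speed at end of phase 3 = 17.3 m/s

17.27 m/s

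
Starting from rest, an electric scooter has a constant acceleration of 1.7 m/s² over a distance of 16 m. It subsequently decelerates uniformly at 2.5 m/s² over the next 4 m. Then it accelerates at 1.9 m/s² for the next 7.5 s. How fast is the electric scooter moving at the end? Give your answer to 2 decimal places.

20.12 m/s

Phase 1 (accelerating): v₀ = 0 m/s, a = 1.7 m/s².
v² = v₀² + 2aΔx = 0² + 2·1.7·16 = 54.4 → v = 7.38 m/s
t = (v − v₀)/a = (7.38 − 0)/1.7 = 4.34 s

Phase 2 (decelerating): v₀ = 7.38 m/s, a = -2.5 m/s².
v² = v₀² + 2aΔx = 7.38² + 2·-2.5·4 = 34.4 → v = 5.87 m/s
t = (v − v₀)/a = (5.87 − 7.38)/-2.5 = 0.604 s

Phase 3 (accelerating): v₀ = 5.87 m/s, a = 1.9 m/s².
v = v₀ + at = 5.87 + (1.9)(7.5) = 20.1 m/s
Δx = v₀t + ½at² = 5.87·7.5 + 0.5·1.9·7.5² = 97.4 m
Final speed = 20.1 m/s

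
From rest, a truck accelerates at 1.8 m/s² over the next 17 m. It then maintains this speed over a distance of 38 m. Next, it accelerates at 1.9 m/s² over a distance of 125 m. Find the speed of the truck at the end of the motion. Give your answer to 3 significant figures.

23.2 m/s

Phase 1 (accelerating): v₀ = 0 m/s, a = 1.8 m/s².
v² = v₀² + 2aΔx = 0² + 2·1.8·17 = 61.2 → v = 7.82 m/s
t = (v − v₀)/a = (7.82 − 0)/1.8 = 4.35 s

Phase 2 (constant speed): v₀ = 7.82 m/s, a = 0 m/s².
Constant speed: t = d/v = 38/7.82 = 4.86 s

Phase 3 (accelerating): v₀ = 7.82 m/s, a = 1.9 m/s².
v² = v₀² + 2aΔx = 7.82² + 2·1.9·125 = 536 → v = 23.2 m/s
t = (v − v₀)/a = (23.2 − 7.82)/1.9 = 8.07 s
Final speed = 23.2 m/s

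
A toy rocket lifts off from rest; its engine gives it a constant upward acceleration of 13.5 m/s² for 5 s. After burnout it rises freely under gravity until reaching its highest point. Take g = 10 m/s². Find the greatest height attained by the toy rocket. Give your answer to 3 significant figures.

Phase 1 (powered ascent): v₀ = 0 m/s, a = 13.5 m/s².
v = v₀ + at = 0 + (13.5)(5) = 67.5 m/s
Δx = v₀t + ½at² = 0·5 + 0.5·13.5·5² = 169 m

Phase 2 (coasting upward): v₀ = 67.5 m/s, a = -10 m/s².
v = v₀ + at → t = (0 − 67.5) / -10 = 6.75 s
v² = v₀² + 2aΔx → Δx = (0² − 67.5²)/(2·-10) = 228 m
Maximum height = 169 + 228 = 397 m

397 m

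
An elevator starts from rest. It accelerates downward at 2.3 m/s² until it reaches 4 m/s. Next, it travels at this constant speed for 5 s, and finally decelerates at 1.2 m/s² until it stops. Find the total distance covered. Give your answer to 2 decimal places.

30.14 m

Phase 1 (accelerating): v₀ = 0 m/s, a = 2.3 m/s².
v = v₀ + at → t = (4 − 0) / 2.3 = 1.74 s
v² = v₀² + 2aΔx → Δx = (4² − 0²)/(2·2.3) = 3.48 m

Phase 2 (constant speed): v₀ = 4.00 m/s, a = 0 m/s².
v = v₀ + at = 4.00 + (0)(5) = 4.00 m/s
Δx = v₀t + ½at² = 4.00·5 + 0.5·0·5² = 20.0 m

Phase 3 (decelerating): v₀ = 4.00 m/s, a = -1.2 m/s².
v = v₀ + at → t = (0 − 4.00) / -1.2 = 3.33 s
v² = v₀² + 2aΔx → Δx = (0² − 4.00²)/(2·-1.2) = 6.67 m
Total distance = 3.48 + 20.0 + 6.67 = 30.1 m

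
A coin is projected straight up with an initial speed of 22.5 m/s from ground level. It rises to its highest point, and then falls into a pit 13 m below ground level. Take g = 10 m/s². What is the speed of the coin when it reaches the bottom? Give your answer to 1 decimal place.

Phase 1 (rising): v₀ = 22.5 m/s, a = -10 m/s².
v = v₀ + at → t = (0 − 22.5) / -10 = 2.25 s
v² = v₀² + 2aΔx → Δx = (0² − 22.5²)/(2·-10) = 25.3 m

Phase 2 (falling): v₀ = 0 m/s, a = -10 m/s².
Falls 38.3 m from rest: t = √(2·38.3/10) = 2.77 s; v = g·t = 27.7 m/s.
Final speed = 27.7 m/s

27.7 m/s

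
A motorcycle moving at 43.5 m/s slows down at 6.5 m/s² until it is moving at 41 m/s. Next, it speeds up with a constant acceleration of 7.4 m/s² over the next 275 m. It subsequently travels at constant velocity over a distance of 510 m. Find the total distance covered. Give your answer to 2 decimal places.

Phase 1 (decelerating): v₀ = 43.5 m/s, a = -6.5 m/s².
v = v₀ + at → t = (41 − 43.5) / -6.5 = 0.385 s
v² = v₀² + 2aΔx → Δx = (41² − 43.5²)/(2·-6.5) = 16.2 m

Phase 2 (accelerating): v₀ = 41.0 m/s, a = 7.4 m/s².
v² = v₀² + 2aΔx = 41.0² + 2·7.4·275 = 5750 → v = 75.8 m/s
t = (v − v₀)/a = (75.8 − 41.0)/7.4 = 4.71 s

Phase 3 (constant speed): v₀ = 75.8 m/s, a = 0 m/s².
Constant speed: t = d/v = 510/75.8 = 6.73 s
Total distance = 16.2 + 275 + 510 = 801 m

801.25 m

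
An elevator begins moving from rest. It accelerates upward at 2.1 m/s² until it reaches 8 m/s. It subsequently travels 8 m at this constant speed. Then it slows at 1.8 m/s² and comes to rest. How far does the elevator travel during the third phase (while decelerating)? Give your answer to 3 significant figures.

Phase 1 (accelerating): v₀ = 0 m/s, a = 2.1 m/s².
v = v₀ + at → t = (8 − 0) / 2.1 = 3.81 s
v² = v₀² + 2aΔx → Δx = (8² − 0²)/(2·2.1) = 15.2 m

Phase 2 (constant speed): v₀ = 8.00 m/s, a = 0 m/s².
Constant speed: t = d/v = 8/8.00 = 1.00 s

Phase 3 (decelerating): v₀ = 8.00 m/s, a = -1.8 m/s².
v = v₀ + at → t = (0 − 8.00) / -1.8 = 4.44 s
v² = v₀² + 2aΔx → Δx = (0² − 8.00²)/(2·-1.8) = 17.8 m
Distance in phase 3 = 17.8 m

17.8 m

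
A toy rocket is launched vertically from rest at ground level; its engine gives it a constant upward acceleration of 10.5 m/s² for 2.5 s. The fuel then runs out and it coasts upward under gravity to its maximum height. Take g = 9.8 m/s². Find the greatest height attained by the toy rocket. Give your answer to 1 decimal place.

Phase 1 (powered ascent): v₀ = 0 m/s, a = 10.5 m/s².
v = v₀ + at = 0 + (10.5)(2.5) = 26.2 m/s
Δx = v₀t + ½at² = 0·2.5 + 0.5·10.5·2.5² = 32.8 m

Phase 2 (coasting upward): v₀ = 26.2 m/s, a = -9.8 m/s².
v = v₀ + at → t = (0 − 26.2) / -9.8 = 2.68 s
v² = v₀² + 2aΔx → Δx = (0² − 26.2²)/(2·-9.8) = 35.2 m
Maximum height = 32.8 + 35.2 = 68.0 m

68.0 m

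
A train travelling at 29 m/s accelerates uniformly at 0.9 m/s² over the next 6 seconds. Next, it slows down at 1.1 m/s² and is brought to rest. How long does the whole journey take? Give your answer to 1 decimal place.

37.3 s

Phase 1 (accelerating): v₀ = 29.0 m/s, a = 0.9 m/s².
v = v₀ + at = 29.0 + (0.9)(6) = 34.4 m/s
Δx = v₀t + ½at² = 29.0·6 + 0.5·0.9·6² = 190 m

Phase 2 (decelerating): v₀ = 34.4 m/s, a = -1.1 m/s².
v = v₀ + at → t = (0 − 34.4) / -1.1 = 31.3 s
v² = v₀² + 2aΔx → Δx = (0² − 34.4²)/(2·-1.1) = 538 m
Total time = 6.00 + 31.3 = 37.3 s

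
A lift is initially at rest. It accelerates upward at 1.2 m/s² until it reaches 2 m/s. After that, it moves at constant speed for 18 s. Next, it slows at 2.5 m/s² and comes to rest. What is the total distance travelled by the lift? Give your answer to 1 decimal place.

Phase 1 (accelerating): v₀ = 0 m/s, a = 1.2 m/s².
v = v₀ + at → t = (2 − 0) / 1.2 = 1.67 s
v² = v₀² + 2aΔx → Δx = (2² − 0²)/(2·1.2) = 1.67 m

Phase 2 (constant speed): v₀ = 2.00 m/s, a = 0 m/s².
v = v₀ + at = 2.00 + (0)(18) = 2.00 m/s
Δx = v₀t + ½at² = 2.00·18 + 0.5·0·18² = 36.0 m

Phase 3 (decelerating): v₀ = 2.00 m/s, a = -2.5 m/s².
v = v₀ + at → t = (0 − 2.00) / -2.5 = 0.800 s
v² = v₀² + 2aΔx → Δx = (0² − 2.00²)/(2·-2.5) = 0.800 m
Total distance = 1.67 + 36.0 + 0.800 = 38.5 m

38.5 m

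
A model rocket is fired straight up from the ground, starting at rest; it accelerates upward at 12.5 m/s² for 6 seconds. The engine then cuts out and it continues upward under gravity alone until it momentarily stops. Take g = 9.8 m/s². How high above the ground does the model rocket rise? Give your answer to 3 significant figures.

512 m

Phase 1 (powered ascent): v₀ = 0 m/s, a = 12.5 m/s².
v = v₀ + at = 0 + (12.5)(6) = 75.0 m/s
Δx = v₀t + ½at² = 0·6 + 0.5·12.5·6² = 225 m

Phase 2 (coasting upward): v₀ = 75.0 m/s, a = -9.8 m/s².
v = v₀ + at → t = (0 − 75.0) / -9.8 = 7.65 s
v² = v₀² + 2aΔx → Δx = (0² − 75.0²)/(2·-9.8) = 287 m
Maximum height = 225 + 287 = 512 m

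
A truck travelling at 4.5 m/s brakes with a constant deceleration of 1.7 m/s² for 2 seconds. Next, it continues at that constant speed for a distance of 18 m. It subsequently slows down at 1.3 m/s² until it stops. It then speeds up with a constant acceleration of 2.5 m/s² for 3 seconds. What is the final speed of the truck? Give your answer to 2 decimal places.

Phase 1 (decelerating): v₀ = 4.50 m/s, a = -1.7 m/s².
v = v₀ + at = 4.50 + (-1.7)(2) = 1.10 m/s
Δx = v₀t + ½at² = 4.50·2 + 0.5·-1.7·2² = 5.60 m

Phase 2 (constant speed): v₀ = 1.10 m/s, a = 0 m/s².
Constant speed: t = d/v = 18/1.10 = 16.4 s

Phase 3 (decelerating): v₀ = 1.10 m/s, a = -1.3 m/s².
v = v₀ + at → t = (0 − 1.10) / -1.3 = 0.846 s
v² = v₀² + 2aΔx → Δx = (0² − 1.10²)/(2·-1.3) = 0.465 m

Phase 4 (accelerating): v₀ = 0 m/s, a = 2.5 m/s².
v = v₀ + at = 0 + (2.5)(3) = 7.50 m/s
Δx = v₀t + ½at² = 0·3 + 0.5·2.5·3² = 11.2 m
Final speed = 7.50 m/s

7.50 m/s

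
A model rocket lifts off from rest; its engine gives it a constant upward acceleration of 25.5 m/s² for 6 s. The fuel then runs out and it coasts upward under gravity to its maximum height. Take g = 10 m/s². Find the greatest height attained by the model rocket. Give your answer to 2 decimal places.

Phase 1 (powered ascent): v₀ = 0 m/s, a = 25.5 m/s².
v = v₀ + at = 0 + (25.5)(6) = 153 m/s
Δx = v₀t + ½at² = 0·6 + 0.5·25.5·6² = 459 m

Phase 2 (coasting upward): v₀ = 153 m/s, a = -10 m/s².
v = v₀ + at → t = (0 − 153) / -10 = 15.3 s
v² = v₀² + 2aΔx → Δx = (0² − 153²)/(2·-10) = 1170 m
Maximum height = 459 + 1170 = 1630 m

1629.45 m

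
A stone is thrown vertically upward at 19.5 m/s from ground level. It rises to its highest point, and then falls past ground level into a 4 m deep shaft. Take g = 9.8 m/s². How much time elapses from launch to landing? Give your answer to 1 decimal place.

Phase 1 (rising): v₀ = 19.5 m/s, a = -9.8 m/s².
v = v₀ + at → t = (0 − 19.5) / -9.8 = 1.99 s
v² = v₀² + 2aΔx → Δx = (0² − 19.5²)/(2·-9.8) = 19.4 m

Phase 2 (falling): v₀ = 0 m/s, a = -9.8 m/s².
Falls 23.4 m from rest: t = √(2·23.4/9.8) = 2.19 s; v = g·t = 21.4 m/s.
Total time = 1.99 + 2.19 = 4.18 s

4.2 s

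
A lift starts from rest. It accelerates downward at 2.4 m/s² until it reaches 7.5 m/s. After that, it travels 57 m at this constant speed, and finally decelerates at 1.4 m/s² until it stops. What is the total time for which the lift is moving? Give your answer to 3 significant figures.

Phase 1 (accelerating): v₀ = 0 m/s, a = 2.4 m/s².
v = v₀ + at → t = (7.5 − 0) / 2.4 = 3.12 s
v² = v₀² + 2aΔx → Δx = (7.5² − 0²)/(2·2.4) = 11.7 m

Phase 2 (constant speed): v₀ = 7.50 m/s, a = 0 m/s².
Constant speed: t = d/v = 57/7.50 = 7.60 s

Phase 3 (decelerating): v₀ = 7.50 m/s, a = -1.4 m/s².
v = v₀ + at → t = (0 − 7.50) / -1.4 = 5.36 s
v² = v₀² + 2aΔx → Δx = (0² − 7.50²)/(2·-1.4) = 20.1 m
Total time = 3.12 + 7.60 + 5.36 = 16.1 s

16.1 s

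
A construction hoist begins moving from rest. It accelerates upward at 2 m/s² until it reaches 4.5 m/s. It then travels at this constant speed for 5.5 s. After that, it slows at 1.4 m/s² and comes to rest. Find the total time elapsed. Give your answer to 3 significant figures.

Phase 1 (accelerating): v₀ = 0 m/s, a = 2 m/s².
v = v₀ + at → t = (4.5 − 0) / 2 = 2.25 s
v² = v₀² + 2aΔx → Δx = (4.5² − 0²)/(2·2) = 5.06 m

Phase 2 (constant speed): v₀ = 4.50 m/s, a = 0 m/s².
v = v₀ + at = 4.50 + (0)(5.5) = 4.50 m/s
Δx = v₀t + ½at² = 4.50·5.5 + 0.5·0·5.5² = 24.8 m

Phase 3 (decelerating): v₀ = 4.50 m/s, a = -1.4 m/s².
v = v₀ + at → t = (0 − 4.50) / -1.4 = 3.21 s
v² = v₀² + 2aΔx → Δx = (0² − 4.50²)/(2·-1.4) = 7.23 m
Total time = 2.25 + 5.50 + 3.21 = 11.0 s

11.0 s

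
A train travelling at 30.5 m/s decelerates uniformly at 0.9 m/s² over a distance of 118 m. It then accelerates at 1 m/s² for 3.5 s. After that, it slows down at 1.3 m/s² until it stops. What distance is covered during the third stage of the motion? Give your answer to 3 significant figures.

353 m

Phase 1 (decelerating): v₀ = 30.5 m/s, a = -0.9 m/s².
v² = v₀² + 2aΔx = 30.5² + 2·-0.9·118 = 718 → v = 26.8 m/s
t = (v − v₀)/a = (26.8 − 30.5)/-0.9 = 4.12 s

Phase 2 (accelerating): v₀ = 26.8 m/s, a = 1 m/s².
v = v₀ + at = 26.8 + (1)(3.5) = 30.3 m/s
Δx = v₀t + ½at² = 26.8·3.5 + 0.5·1·3.5² = 99.9 m

Phase 3 (decelerating): v₀ = 30.3 m/s, a = -1.3 m/s².
v = v₀ + at → t = (0 − 30.3) / -1.3 = 23.3 s
v² = v₀² + 2aΔx → Δx = (0² − 30.3²)/(2·-1.3) = 353 m
Distance in phase 3 = 353 m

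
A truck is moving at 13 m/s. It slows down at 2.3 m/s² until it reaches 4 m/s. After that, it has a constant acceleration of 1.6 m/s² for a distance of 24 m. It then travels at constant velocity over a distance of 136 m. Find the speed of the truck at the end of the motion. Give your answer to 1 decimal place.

9.6 m/s

Phase 1 (decelerating): v₀ = 13.0 m/s, a = -2.3 m/s².
v = v₀ + at → t = (4 − 13.0) / -2.3 = 3.91 s
v² = v₀² + 2aΔx → Δx = (4² − 13.0²)/(2·-2.3) = 33.3 m

Phase 2 (accelerating): v₀ = 4.00 m/s, a = 1.6 m/s².
v² = v₀² + 2aΔx = 4.00² + 2·1.6·24 = 92.8 → v = 9.63 m/s
t = (v − v₀)/a = (9.63 − 4.00)/1.6 = 3.52 s

Phase 3 (constant speed): v₀ = 9.63 m/s, a = 0 m/s².
Constant speed: t = d/v = 136/9.63 = 14.1 s
Final speed = 9.63 m/s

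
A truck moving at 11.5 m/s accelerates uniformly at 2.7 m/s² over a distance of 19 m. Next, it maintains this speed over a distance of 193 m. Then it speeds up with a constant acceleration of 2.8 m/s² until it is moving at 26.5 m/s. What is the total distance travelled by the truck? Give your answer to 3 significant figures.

295 m

Phase 1 (accelerating): v₀ = 11.5 m/s, a = 2.7 m/s².
v² = v₀² + 2aΔx = 11.5² + 2·2.7·19 = 235 → v = 15.3 m/s
t = (v − v₀)/a = (15.3 − 11.5)/2.7 = 1.42 s

Phase 2 (constant speed): v₀ = 15.3 m/s, a = 0 m/s².
Constant speed: t = d/v = 193/15.3 = 12.6 s

Phase 3 (accelerating): v₀ = 15.3 m/s, a = 2.8 m/s².
v = v₀ + at → t = (26.5 − 15.3) / 2.8 = 3.99 s
v² = v₀² + 2aΔx → Δx = (26.5² − 15.3²)/(2·2.8) = 83.5 m
Total distance = 19.0 + 193 + 83.5 = 295 m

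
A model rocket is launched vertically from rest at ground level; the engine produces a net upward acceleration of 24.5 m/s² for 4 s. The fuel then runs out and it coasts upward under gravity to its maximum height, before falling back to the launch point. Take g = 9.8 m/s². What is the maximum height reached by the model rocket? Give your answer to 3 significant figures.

Phase 1 (powered ascent): v₀ = 0 m/s, a = 24.5 m/s².
v = v₀ + at = 0 + (24.5)(4) = 98.0 m/s
Δx = v₀t + ½at² = 0·4 + 0.5·24.5·4² = 196 m

Phase 2 (coasting upward): v₀ = 98.0 m/s, a = -9.8 m/s².
v = v₀ + at → t = (0 − 98.0) / -9.8 = 10.0 s
v² = v₀² + 2aΔx → Δx = (0² − 98.0²)/(2·-9.8) = 490 m
Maximum height = 196 + 490 = 686 m

686 m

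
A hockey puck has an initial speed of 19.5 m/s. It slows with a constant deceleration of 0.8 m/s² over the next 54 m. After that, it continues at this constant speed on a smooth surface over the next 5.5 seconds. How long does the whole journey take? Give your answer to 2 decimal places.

8.45 s

Phase 1 (decelerating): v₀ = 19.5 m/s, a = -0.8 m/s².
v² = v₀² + 2aΔx = 19.5² + 2·-0.8·54 = 294 → v = 17.1 m/s
t = (v − v₀)/a = (17.1 − 19.5)/-0.8 = 2.95 s

Phase 2 (constant speed): v₀ = 17.1 m/s, a = 0 m/s².
v = v₀ + at = 17.1 + (0)(5.5) = 17.1 m/s
Δx = v₀t + ½at² = 17.1·5.5 + 0.5·0·5.5² = 94.3 m
Total time = 2.95 + 5.50 = 8.45 s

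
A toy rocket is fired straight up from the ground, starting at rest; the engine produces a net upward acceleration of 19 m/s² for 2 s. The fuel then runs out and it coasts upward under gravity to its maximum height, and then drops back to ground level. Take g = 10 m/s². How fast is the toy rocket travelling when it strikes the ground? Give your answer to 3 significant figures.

Phase 1 (powered ascent): v₀ = 0 m/s, a = 19 m/s².
v = v₀ + at = 0 + (19)(2) = 38.0 m/s
Δx = v₀t + ½at² = 0·2 + 0.5·19·2² = 38.0 m

Phase 2 (coasting upward): v₀ = 38.0 m/s, a = -10 m/s².
v = v₀ + at → t = (0 − 38.0) / -10 = 3.80 s
v² = v₀² + 2aΔx → Δx = (0² − 38.0²)/(2·-10) = 72.2 m

Phase 3 (free fall): v₀ = 0 m/s, a = -10 m/s².
Falls 110 m from rest: t = √(2·110/10) = 4.69 s; v = g·t = 46.9 m/s.
Impact speed = 46.9 m/s

46.9 m/s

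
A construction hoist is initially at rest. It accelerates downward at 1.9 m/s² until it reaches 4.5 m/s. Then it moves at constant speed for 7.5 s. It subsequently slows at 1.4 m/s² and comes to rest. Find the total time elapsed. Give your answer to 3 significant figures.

13.1 s

Phase 1 (accelerating): v₀ = 0 m/s, a = 1.9 m/s².
v = v₀ + at → t = (4.5 − 0) / 1.9 = 2.37 s
v² = v₀² + 2aΔx → Δx = (4.5² − 0²)/(2·1.9) = 5.33 m

Phase 2 (constant speed): v₀ = 4.50 m/s, a = 0 m/s².
v = v₀ + at = 4.50 + (0)(7.5) = 4.50 m/s
Δx = v₀t + ½at² = 4.50·7.5 + 0.5·0·7.5² = 33.8 m

Phase 3 (decelerating): v₀ = 4.50 m/s, a = -1.4 m/s².
v = v₀ + at → t = (0 − 4.50) / -1.4 = 3.21 s
v² = v₀² + 2aΔx → Δx = (0² − 4.50²)/(2·-1.4) = 7.23 m
Total time = 2.37 + 7.50 + 3.21 = 13.1 s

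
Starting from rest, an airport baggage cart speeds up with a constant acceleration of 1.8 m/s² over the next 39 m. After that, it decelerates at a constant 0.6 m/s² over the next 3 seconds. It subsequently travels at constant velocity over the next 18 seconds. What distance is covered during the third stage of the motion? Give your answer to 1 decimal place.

180.9 m

Phase 1 (accelerating): v₀ = 0 m/s, a = 1.8 m/s².
v² = v₀² + 2aΔx = 0² + 2·1.8·39 = 140 → v = 11.8 m/s
t = (v − v₀)/a = (11.8 − 0)/1.8 = 6.58 s

Phase 2 (decelerating): v₀ = 11.8 m/s, a = -0.6 m/s².
v = v₀ + at = 11.8 + (-0.6)(3) = 10.0 m/s
Δx = v₀t + ½at² = 11.8·3 + 0.5·-0.6·3² = 32.8 m

Phase 3 (constant speed): v₀ = 10.0 m/s, a = 0 m/s².
v = v₀ + at = 10.0 + (0)(18) = 10.0 m/s
Δx = v₀t + ½at² = 10.0·18 + 0.5·0·18² = 181 m
Distance in phase 3 = 181 m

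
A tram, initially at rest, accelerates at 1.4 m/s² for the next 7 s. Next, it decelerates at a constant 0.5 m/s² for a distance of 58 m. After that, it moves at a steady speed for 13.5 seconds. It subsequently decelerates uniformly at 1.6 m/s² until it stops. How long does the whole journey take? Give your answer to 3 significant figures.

31.6 s

Phase 1 (accelerating): v₀ = 0 m/s, a = 1.4 m/s².
v = v₀ + at = 0 + (1.4)(7) = 9.80 m/s
Δx = v₀t + ½at² = 0·7 + 0.5·1.4·7² = 34.3 m

Phase 2 (decelerating): v₀ = 9.80 m/s, a = -0.5 m/s².
v² = v₀² + 2aΔx = 9.80² + 2·-0.5·58 = 38.0 → v = 6.17 m/s
t = (v − v₀)/a = (6.17 − 9.80)/-0.5 = 7.26 s

Phase 3 (constant speed): v₀ = 6.17 m/s, a = 0 m/s².
v = v₀ + at = 6.17 + (0)(13.5) = 6.17 m/s
Δx = v₀t + ½at² = 6.17·13.5 + 0.5·0·13.5² = 83.3 m

Phase 4 (decelerating): v₀ = 6.17 m/s, a = -1.6 m/s².
v = v₀ + at → t = (0 − 6.17) / -1.6 = 3.85 s
v² = v₀² + 2aΔx → Δx = (0² − 6.17²)/(2·-1.6) = 11.9 m
Total time = 7.00 + 7.26 + 13.5 + 3.85 = 31.6 s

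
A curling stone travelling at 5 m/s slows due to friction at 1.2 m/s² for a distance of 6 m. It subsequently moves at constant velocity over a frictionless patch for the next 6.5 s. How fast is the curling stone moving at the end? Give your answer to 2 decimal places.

3.26 m/s

Phase 1 (decelerating): v₀ = 5.00 m/s, a = -1.2 m/s².
v² = v₀² + 2aΔx = 5.00² + 2·-1.2·6 = 10.6 → v = 3.26 m/s
t = (v − v₀)/a = (3.26 − 5.00)/-1.2 = 1.45 s

Phase 2 (constant speed): v₀ = 3.26 m/s, a = 0 m/s².
v = v₀ + at = 3.26 + (0)(6.5) = 3.26 m/s
Δx = v₀t + ½at² = 3.26·6.5 + 0.5·0·6.5² = 21.2 m
Final speed = 3.26 m/s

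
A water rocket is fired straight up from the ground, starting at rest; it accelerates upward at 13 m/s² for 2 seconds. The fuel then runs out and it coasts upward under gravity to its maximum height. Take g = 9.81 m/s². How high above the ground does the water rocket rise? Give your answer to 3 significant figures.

60.5 m

Phase 1 (powered ascent): v₀ = 0 m/s, a = 13 m/s².
v = v₀ + at = 0 + (13)(2) = 26.0 m/s
Δx = v₀t + ½at² = 0·2 + 0.5·13·2² = 26.0 m

Phase 2 (coasting upward): v₀ = 26.0 m/s, a = -9.81 m/s².
v = v₀ + at → t = (0 − 26.0) / -9.81 = 2.65 s
v² = v₀² + 2aΔx → Δx = (0² − 26.0²)/(2·-9.81) = 34.5 m
Maximum height = 26.0 + 34.5 = 60.5 m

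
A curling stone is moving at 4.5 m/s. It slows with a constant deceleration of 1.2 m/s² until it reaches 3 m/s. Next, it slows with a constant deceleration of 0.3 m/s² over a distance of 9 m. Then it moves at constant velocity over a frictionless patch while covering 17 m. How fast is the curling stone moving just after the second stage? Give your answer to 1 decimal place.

1.9 m/s

Phase 1 (decelerating): v₀ = 4.50 m/s, a = -1.2 m/s².
v = v₀ + at → t = (3 − 4.50) / -1.2 = 1.25 s
v² = v₀² + 2aΔx → Δx = (3² − 4.50²)/(2·-1.2) = 4.69 m

Phase 2 (decelerating): v₀ = 3.00 m/s, a = -0.3 m/s².
v² = v₀² + 2aΔx = 3.00² + 2·-0.3·9 = 3.60 → v = 1.90 m/s
t = (v − v₀)/a = (1.90 − 3.00)/-0.3 = 3.68 s
Speed at end of phase 2 = 1.90 m/s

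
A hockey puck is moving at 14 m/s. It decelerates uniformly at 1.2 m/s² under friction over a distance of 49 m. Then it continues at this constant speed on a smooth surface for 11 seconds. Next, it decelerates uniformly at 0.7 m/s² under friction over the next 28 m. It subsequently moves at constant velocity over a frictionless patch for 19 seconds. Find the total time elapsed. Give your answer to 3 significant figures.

Phase 1 (decelerating): v₀ = 14.0 m/s, a = -1.2 m/s².
v² = v₀² + 2aΔx = 14.0² + 2·-1.2·49 = 78.4 → v = 8.85 m/s
t = (v − v₀)/a = (8.85 − 14.0)/-1.2 = 4.29 s

Phase 2 (constant speed): v₀ = 8.85 m/s, a = 0 m/s².
v = v₀ + at = 8.85 + (0)(11) = 8.85 m/s
Δx = v₀t + ½at² = 8.85·11 + 0.5·0·11² = 97.4 m

Phase 3 (decelerating): v₀ = 8.85 m/s, a = -0.7 m/s².
v² = v₀² + 2aΔx = 8.85² + 2·-0.7·28 = 39.2 → v = 6.26 m/s
t = (v − v₀)/a = (6.26 − 8.85)/-0.7 = 3.70 s

Phase 4 (constant speed): v₀ = 6.26 m/s, a = 0 m/s².
v = v₀ + at = 6.26 + (0)(19) = 6.26 m/s
Δx = v₀t + ½at² = 6.26·19 + 0.5·0·19² = 119 m
Total time = 4.29 + 11.0 + 3.70 + 19.0 = 38.0 s

38.0 s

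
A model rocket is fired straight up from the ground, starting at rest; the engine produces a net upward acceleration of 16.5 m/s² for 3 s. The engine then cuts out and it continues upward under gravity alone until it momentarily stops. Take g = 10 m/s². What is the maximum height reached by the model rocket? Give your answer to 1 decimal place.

Phase 1 (powered ascent): v₀ = 0 m/s, a = 16.5 m/s².
v = v₀ + at = 0 + (16.5)(3) = 49.5 m/s
Δx = v₀t + ½at² = 0·3 + 0.5·16.5·3² = 74.2 m

Phase 2 (coasting upward): v₀ = 49.5 m/s, a = -10 m/s².
v = v₀ + at → t = (0 − 49.5) / -10 = 4.95 s
v² = v₀² + 2aΔx → Δx = (0² − 49.5²)/(2·-10) = 123 m
Maximum height = 74.2 + 123 = 197 m

196.8 m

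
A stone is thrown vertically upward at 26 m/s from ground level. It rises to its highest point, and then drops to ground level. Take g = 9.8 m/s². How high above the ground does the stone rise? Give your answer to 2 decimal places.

Phase 1 (rising): v₀ = 26.0 m/s, a = -9.8 m/s².
v = v₀ + at → t = (0 − 26.0) / -9.8 = 2.65 s
v² = v₀² + 2aΔx → Δx = (0² − 26.0²)/(2·-9.8) = 34.5 m
Maximum height = 34.5 m

34.49 m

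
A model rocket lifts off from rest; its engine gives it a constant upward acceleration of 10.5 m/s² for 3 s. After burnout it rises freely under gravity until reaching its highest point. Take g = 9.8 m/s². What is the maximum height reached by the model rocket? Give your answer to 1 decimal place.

97.9 m

Phase 1 (powered ascent): v₀ = 0 m/s, a = 10.5 m/s².
v = v₀ + at = 0 + (10.5)(3) = 31.5 m/s
Δx = v₀t + ½at² = 0·3 + 0.5·10.5·3² = 47.2 m

Phase 2 (coasting upward): v₀ = 31.5 m/s, a = -9.8 m/s².
v = v₀ + at → t = (0 − 31.5) / -9.8 = 3.21 s
v² = v₀² + 2aΔx → Δx = (0² − 31.5²)/(2·-9.8) = 50.6 m
Maximum height = 47.2 + 50.6 = 97.9 m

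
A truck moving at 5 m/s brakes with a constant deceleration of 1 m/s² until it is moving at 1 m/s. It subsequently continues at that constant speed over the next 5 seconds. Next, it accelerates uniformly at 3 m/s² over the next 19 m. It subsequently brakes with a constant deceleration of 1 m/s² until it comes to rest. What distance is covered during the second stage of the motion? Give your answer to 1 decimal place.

5.0 m

Phase 1 (decelerating): v₀ = 5.00 m/s, a = -1 m/s².
v = v₀ + at → t = (1 − 5.00) / -1 = 4.00 s
v² = v₀² + 2aΔx → Δx = (1² − 5.00²)/(2·-1) = 12.0 m

Phase 2 (constant speed): v₀ = 1.00 m/s, a = 0 m/s².
v = v₀ + at = 1.00 + (0)(5) = 1.00 m/s
Δx = v₀t + ½at² = 1.00·5 + 0.5·0·5² = 5.00 m
Distance in phase 2 = 5.00 m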